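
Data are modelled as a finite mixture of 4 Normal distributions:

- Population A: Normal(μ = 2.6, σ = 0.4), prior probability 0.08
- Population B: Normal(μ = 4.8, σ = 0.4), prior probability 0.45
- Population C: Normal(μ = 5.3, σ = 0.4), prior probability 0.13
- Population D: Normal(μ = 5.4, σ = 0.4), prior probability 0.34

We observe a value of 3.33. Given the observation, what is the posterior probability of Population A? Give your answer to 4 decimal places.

0.9664

The responsibility of component k is π_k f_k(x) divided by Σ_j π_j f_j(x).
Evaluate each component's likelihood at the observed value:
  p_A = (1/(0.4·√(2π)))·exp(−(3.33−2.6)²/(2·0.4²)) = 0.997356·exp(-1.66531) = 0.188631
  p_B = (1/(0.4·√(2π)))·exp(−(3.33−4.8)²/(2·0.4²)) = 0.997356·exp(-6.75281) = 0.0011645
  p_C = (1/(0.4·√(2π)))·exp(−(3.33−5.3)²/(2·0.4²)) = 0.997356·exp(-12.12781) = 5.39272e-06
  p_D = (1/(0.4·√(2π)))·exp(−(3.33−5.4)²/(2·0.4²)) = 0.997356·exp(-13.39031) = 1.52585e-06
Unnormalised posteriors:
  π_A·p_A = 0.08 × 0.188631 = 0.0150905
  π_B·p_B = 0.45 × 0.0011645 = 0.000524027
  π_C·p_C = 0.13 × 5.39272e-06 = 7.01054e-07
  π_D·p_D = 0.34 × 1.52585e-06 = 5.18788e-07
Marginal: 0.0150905 + 0.000524027 + 7.01054e-07 + 5.18788e-07 = 0.0156158
P(Population A | the observation) = 0.0150905 / 0.0156158 ≈ 0.9664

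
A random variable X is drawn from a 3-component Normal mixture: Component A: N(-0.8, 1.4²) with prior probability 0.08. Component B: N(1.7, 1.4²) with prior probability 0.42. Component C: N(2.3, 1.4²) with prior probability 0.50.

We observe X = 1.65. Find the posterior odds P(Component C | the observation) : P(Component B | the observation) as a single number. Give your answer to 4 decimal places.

1.0695

Only the two components matter; the odds are (π_i f_i(x)) / (π_j f_j(x)).
Component likelihoods at x = 1.65:
  f_A = 0.0616267
  f_B = 0.284777
  f_C = 0.255843
0.127921 / 0.119606 ≈ 1.0695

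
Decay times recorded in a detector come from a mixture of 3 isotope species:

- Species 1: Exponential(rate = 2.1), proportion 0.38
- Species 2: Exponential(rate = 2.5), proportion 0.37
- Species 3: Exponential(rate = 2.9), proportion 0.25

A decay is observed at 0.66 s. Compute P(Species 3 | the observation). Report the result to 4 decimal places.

P(component k | x) = π_k·f_k(x) / marginal(x), where marginal(x) = Σ_j π_j·f_j(x).
Component likelihoods at x = 0.66 s:
  f_1 = 2.1·e^(−2.1·0.66) = 2.1·e^(−1.3860) = 0.525155
  f_2 = 2.5·e^(−2.5·0.66) = 2.5·e^(−1.6500) = 0.480125
  f_3 = 2.9·e^(−2.9·0.66) = 2.9·e^(−1.9140) = 0.427719
Multiply by the mixture weights:
  π_1·f_1 = 0.38 × 0.525155 = 0.199559
  π_2·f_2 = 0.37 × 0.480125 = 0.177646
  π_3·f_3 = 0.25 × 0.427719 = 0.10693
Denominator: 0.199559 + 0.177646 + 0.10693 = 0.484135
So the posterior for Species 3 is 0.10693 / 0.484135 ≈ 0.2209.

0.2209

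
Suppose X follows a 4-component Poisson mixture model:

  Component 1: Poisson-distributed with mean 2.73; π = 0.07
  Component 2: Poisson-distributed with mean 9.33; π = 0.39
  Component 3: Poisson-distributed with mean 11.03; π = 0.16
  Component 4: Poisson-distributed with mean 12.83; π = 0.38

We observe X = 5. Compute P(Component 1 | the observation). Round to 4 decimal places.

0.1768

The responsibility of component k is w_k f_k(x) divided by Σ_j w_j f_j(x).
Component likelihoods at x = 5:
  p_1 = 0.0824153
  p_2 = 0.0522708
  p_3 = 0.022051
  p_4 = 0.00776165
Weight by the priors:
  w_1·p_1 = 0.07 × 0.0824153 = 0.00576907
  w_2·p_2 = 0.39 × 0.0522708 = 0.0203856
  w_3·p_3 = 0.16 × 0.022051 = 0.00352816
  w_4·p_4 = 0.38 × 0.00776165 = 0.00294943
Sum: 0.00576907 + 0.0203856 + 0.00352816 + 0.00294943 = 0.0326323
So the posterior for Component 1 is 0.00576907 / 0.0326323 ≈ 0.1768.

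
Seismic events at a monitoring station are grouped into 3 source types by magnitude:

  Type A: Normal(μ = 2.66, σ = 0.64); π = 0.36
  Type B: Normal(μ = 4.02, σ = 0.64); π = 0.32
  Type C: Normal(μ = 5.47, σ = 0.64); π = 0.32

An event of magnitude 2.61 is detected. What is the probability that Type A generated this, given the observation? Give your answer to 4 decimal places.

0.9270

Posterior ∝ prior × likelihood, so P(k | x) ∝ π_k f_k(x); normalise over all components.
Normal densities:
  f_A = (1/(0.64·√(2π)))·exp(−(2.61−2.66)²/(2·0.64²)) = 0.623347·exp(-0.00305) = 0.621448
  f_B = (1/(0.64·√(2π)))·exp(−(2.61−4.02)²/(2·0.64²)) = 0.623347·exp(-2.42688) = 0.055049
  f_C = (1/(0.64·√(2π)))·exp(−(2.61−5.47)²/(2·0.64²)) = 0.623347·exp(-9.98486) = 2.87316e-05
Prior × likelihood for each component:
  π_A·f_A = 0.36 × 0.621448 = 0.223721
  π_B·f_B = 0.32 × 0.055049 = 0.0176157
  π_C·f_C = 0.32 × 2.87316e-05 = 9.1941e-06
Normaliser: 0.223721 + 0.0176157 + 9.1941e-06 = 0.241346
P(Type A | the observation) = 0.223721 / 0.241346 ≈ 0.9270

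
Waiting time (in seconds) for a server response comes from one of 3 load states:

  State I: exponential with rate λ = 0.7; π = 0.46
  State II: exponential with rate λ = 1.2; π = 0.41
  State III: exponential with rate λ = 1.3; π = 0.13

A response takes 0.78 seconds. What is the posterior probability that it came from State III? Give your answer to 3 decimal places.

P(component k | x) = π_k·f_k(x) / marginal(x), where marginal(x) = Σ_j π_j·f_j(x).
Component likelihoods at x = 0.78 seconds:
  L_I = 0.405484
  L_II = 0.470632
  L_III = 0.471595
Weight by the priors:
  π_I·L_I = 0.46 × 0.405484 = 0.186522
  π_II·L_II = 0.41 × 0.470632 = 0.192959
  π_III·L_III = 0.13 × 0.471595 = 0.0613073
Sum: 0.186522 + 0.192959 + 0.0613073 = 0.440789
Responsibility of State III: 0.0613073 / 0.440789 ≈ 0.139

0.139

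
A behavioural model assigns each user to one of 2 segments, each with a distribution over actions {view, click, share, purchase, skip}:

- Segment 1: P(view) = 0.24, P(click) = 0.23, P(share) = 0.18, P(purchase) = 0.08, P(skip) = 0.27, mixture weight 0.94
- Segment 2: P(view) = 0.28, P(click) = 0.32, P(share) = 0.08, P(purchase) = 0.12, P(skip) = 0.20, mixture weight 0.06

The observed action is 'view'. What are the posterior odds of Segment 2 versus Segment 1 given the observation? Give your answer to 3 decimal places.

0.074

Since P(k|x) ∝ P(Z=k) f_k(x), the posterior odds are P(Z=i) f_i(x) / (P(Z=j) f_j(x)).
Categorical probabilities:
  f_1 = 0.24
  f_2 = 0.28
Odds = (0.06/0.94) × (0.28/0.24) = 0.0638298 × 1.16667 ≈ 0.074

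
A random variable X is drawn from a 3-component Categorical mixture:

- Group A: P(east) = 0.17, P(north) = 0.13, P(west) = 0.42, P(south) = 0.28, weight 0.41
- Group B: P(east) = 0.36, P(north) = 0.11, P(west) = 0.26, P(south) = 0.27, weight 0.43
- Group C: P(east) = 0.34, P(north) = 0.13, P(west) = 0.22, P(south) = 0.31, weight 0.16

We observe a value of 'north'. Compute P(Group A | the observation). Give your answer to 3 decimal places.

By Bayes' theorem, P(k | x) = π_k f_k(x) / Σ_j π_j f_j(x).
Evaluate each component's likelihood at the observed value:
  p_A = 0.13
  p_B = 0.11
  p_C = 0.13
Weight by the priors:
  π_A·p_A = 0.41 × 0.13 = 0.0533
  π_B·p_B = 0.43 × 0.11 = 0.0473
  π_C·p_C = 0.16 × 0.13 = 0.0208
Evidence: 0.0533 + 0.0473 + 0.0208 = 0.1214
So the posterior for Group A is 0.0533 / 0.1214 ≈ 0.439.

0.439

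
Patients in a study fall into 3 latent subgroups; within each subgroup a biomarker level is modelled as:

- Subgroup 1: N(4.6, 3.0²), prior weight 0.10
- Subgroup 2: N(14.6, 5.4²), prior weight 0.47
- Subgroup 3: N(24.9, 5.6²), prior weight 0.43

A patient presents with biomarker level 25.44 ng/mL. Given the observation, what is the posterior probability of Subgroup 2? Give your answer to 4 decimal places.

The responsibility of component k is π_k f_k(x) divided by Σ_j π_j f_j(x).
Component likelihoods at x = 25.44 ng/mL:
  L_1 = (1/(3.0·√(2π)))·exp(−(25.44−4.6)²/(2·3.0²)) = 0.132981·exp(-24.12809) = 4.41665e-12
  L_2 = (1/(5.4·√(2π)))·exp(−(25.44−14.6)²/(2·5.4²)) = 0.073878·exp(-2.01484) = 0.00985103
  L_3 = (1/(5.6·√(2π)))·exp(−(25.44−24.9)²/(2·5.6²)) = 0.071240·exp(-0.00465) = 0.0709093
Weight by the priors:
  π_1·L_1 = 0.10 × 4.41665e-12 = 4.41665e-13
  π_2·L_2 = 0.47 × 0.00985103 = 0.00462998
  π_3·L_3 = 0.43 × 0.0709093 = 0.030491
Normaliser: 4.41665e-13 + 0.00462998 + 0.030491 = 0.035121
P(Subgroup 2 | x) ≈ 0.1318

0.1318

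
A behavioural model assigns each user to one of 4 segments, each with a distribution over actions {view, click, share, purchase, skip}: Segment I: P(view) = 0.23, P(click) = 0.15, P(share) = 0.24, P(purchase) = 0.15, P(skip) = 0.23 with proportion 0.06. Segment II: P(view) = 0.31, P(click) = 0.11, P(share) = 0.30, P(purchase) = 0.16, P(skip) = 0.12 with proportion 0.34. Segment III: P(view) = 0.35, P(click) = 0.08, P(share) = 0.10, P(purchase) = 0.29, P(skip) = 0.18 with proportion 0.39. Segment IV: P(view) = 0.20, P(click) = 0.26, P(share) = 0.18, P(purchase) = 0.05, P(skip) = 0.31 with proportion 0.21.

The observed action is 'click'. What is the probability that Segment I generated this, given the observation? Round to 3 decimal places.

The responsibility of component k is w_k f_k(x) divided by Σ_j w_j f_j(x).
Categorical probabilities:
  L_I = P(click | comp) = 0.15
  L_II = P(click | comp) = 0.11
  L_III = P(click | comp) = 0.08
  L_IV = P(click | comp) = 0.26
Prior × likelihood for each component:
  w_I·L_I = 0.06 × 0.15 = 0.009
  w_II·L_II = 0.34 × 0.11 = 0.0374
  w_III·L_III = 0.39 × 0.08 = 0.0312
  w_IV·L_IV = 0.21 × 0.26 = 0.0546
Sum: 0.009 + 0.0374 + 0.0312 + 0.0546 = 0.1322
So the posterior for Segment I is 0.009 / 0.1322 ≈ 0.068.

0.068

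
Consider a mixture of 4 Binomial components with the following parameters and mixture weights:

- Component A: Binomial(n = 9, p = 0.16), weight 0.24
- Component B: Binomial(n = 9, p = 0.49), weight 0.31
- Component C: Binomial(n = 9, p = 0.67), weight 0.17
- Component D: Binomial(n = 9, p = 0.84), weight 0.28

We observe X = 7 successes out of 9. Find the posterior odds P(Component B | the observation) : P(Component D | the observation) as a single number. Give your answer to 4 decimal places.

Only the two components matter; the odds are (w_i f_i(x)) / (w_j f_j(x)).
Binomial probabilities:
  f_A = 6.81869e-05
  f_B = 0.0635061
  f_C = 0.237604
  f_D = 0.271955
Odds = (0.31/0.28) × (0.0635061/0.271955) = 1.10714 × 0.233517 ≈ 0.2585

0.2585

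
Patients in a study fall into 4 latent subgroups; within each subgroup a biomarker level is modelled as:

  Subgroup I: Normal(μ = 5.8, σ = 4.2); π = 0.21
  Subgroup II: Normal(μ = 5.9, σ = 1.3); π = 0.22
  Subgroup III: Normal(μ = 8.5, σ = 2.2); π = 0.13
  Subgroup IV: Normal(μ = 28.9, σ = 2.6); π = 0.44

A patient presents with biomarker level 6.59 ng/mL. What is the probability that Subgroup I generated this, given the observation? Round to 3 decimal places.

By Bayes' theorem, P(k | x) = π_k f_k(x) / Σ_j π_j f_j(x).
Component likelihoods at x = 6.59 ng/mL:
  f_I = (1/(4.2·√(2π)))·exp(−(6.59−5.8)²/(2·4.2²)) = 0.094986·exp(-0.01769) = 0.0933207
  f_II = (1/(1.3·√(2π)))·exp(−(6.59−5.9)²/(2·1.3²)) = 0.306879·exp(-0.14086) = 0.266559
  f_III = (1/(2.2·√(2π)))·exp(−(6.59−8.5)²/(2·2.2²)) = 0.181337·exp(-0.37687) = 0.124398
  f_IV = (1/(2.6·√(2π)))·exp(−(6.59−28.9)²/(2·2.6²)) = 0.153439·exp(-36.81480) = 1.57569e-17
Prior × likelihood for each component:
  π_I·f_I = 0.21 × 0.0933207 = 0.0195974
  π_II·f_II = 0.22 × 0.266559 = 0.0586429
  π_III·f_III = 0.13 × 0.124398 = 0.0161718
  π_IV·f_IV = 0.44 × 1.57569e-17 = 6.93306e-18
Denominator: 0.0195974 + 0.0586429 + 0.0161718 + 6.93306e-18 = 0.0944121
P(Subgroup I | x) = 0.0195974 / 0.0944121 ≈ 0.208

0.208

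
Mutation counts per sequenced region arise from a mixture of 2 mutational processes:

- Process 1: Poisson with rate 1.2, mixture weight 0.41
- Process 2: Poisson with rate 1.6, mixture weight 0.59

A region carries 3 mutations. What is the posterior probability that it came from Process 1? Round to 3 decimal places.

0.304

Posterior ∝ prior × likelihood, so P(k | x) ∝ π_k f_k(x); normalise over all components.
Evaluate each component's likelihood at the observed value:
  f_1 = e^(−1.2)·1.2^3/3! = 0.0867439
  f_2 = e^(−1.6)·1.6^3/3! = 0.137828
Weight by the priors:
  π_1·f_1 = 0.41 × 0.0867439 = 0.035565
  π_2·f_2 = 0.59 × 0.137828 = 0.0813185
Marginal: 0.035565 + 0.0813185 = 0.116884
P(Process 1 | 3 mutations) ≈ 0.304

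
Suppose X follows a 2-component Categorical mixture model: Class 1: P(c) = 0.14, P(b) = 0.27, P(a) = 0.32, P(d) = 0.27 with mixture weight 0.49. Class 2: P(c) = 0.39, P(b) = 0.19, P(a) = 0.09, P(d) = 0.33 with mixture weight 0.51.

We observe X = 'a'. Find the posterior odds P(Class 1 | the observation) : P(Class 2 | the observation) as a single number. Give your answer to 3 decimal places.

3.416

Since P(k|x) ∝ P(Z=k) f_k(x), the posterior odds are P(Z=i) f_i(x) / (P(Z=j) f_j(x)).
Categorical probabilities:
  p_1 = P(a | comp) = 0.32
  p_2 = P(a | comp) = 0.09
Posterior odds = (P(Z=1)·p_1) / (P(Z=2)·p_2) = (0.49·0.32) / (0.51·0.09) = 0.1568 / 0.0459 ≈ 3.416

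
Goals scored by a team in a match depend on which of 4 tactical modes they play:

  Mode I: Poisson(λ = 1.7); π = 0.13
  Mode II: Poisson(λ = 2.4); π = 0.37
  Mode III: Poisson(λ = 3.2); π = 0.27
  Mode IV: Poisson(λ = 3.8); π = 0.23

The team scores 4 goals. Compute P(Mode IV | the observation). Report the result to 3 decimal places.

The responsibility of component k is π_k f_k(x) divided by Σ_j π_j f_j(x).
Poisson probabilities:
  L_I = e^(−1.7)·1.7^4/4! = 0.0635746
  L_II = e^(−2.4)·2.4^4/4! = 0.125408
  L_III = e^(−3.2)·3.2^4/4! = 0.178093
  L_IV = e^(−3.8)·3.8^4/4! = 0.194359
Weight by the priors:
  π_I·L_I = 0.13 × 0.0635746 = 0.0082647
  π_II·L_II = 0.37 × 0.125408 = 0.0464011
  π_III·L_III = 0.27 × 0.178093 = 0.0480851
  π_IV·L_IV = 0.23 × 0.194359 = 0.0447025
Normaliser: 0.0082647 + 0.0464011 + 0.0480851 + 0.0447025 = 0.147453
P(Mode IV | 4 goals) ≈ 0.303

0.303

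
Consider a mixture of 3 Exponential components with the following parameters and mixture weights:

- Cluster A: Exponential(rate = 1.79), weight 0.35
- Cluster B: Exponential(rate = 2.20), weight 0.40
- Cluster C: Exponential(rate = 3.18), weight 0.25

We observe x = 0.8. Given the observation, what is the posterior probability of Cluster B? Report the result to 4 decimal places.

By Bayes' theorem, P(k | x) = π_k f_k(x) / Σ_j π_j f_j(x).
Exponential densities:
  f_A = 1.79·e^(−1.79·0.8) = 1.79·e^(−1.4320) = 0.427507
  f_B = 2.20·e^(−2.20·0.8) = 2.20·e^(−1.7600) = 0.378499
  f_C = 3.18·e^(−3.18·0.8) = 3.18·e^(−2.5440) = 0.249794
Multiply by the mixture weights:
  π_A·f_A = 0.35 × 0.427507 = 0.149627
  π_B·f_B = 0.40 × 0.378499 = 0.151399
  π_C·f_C = 0.25 × 0.249794 = 0.0624485
Evidence: 0.149627 + 0.151399 + 0.0624485 = 0.363475
P(Cluster B | 0.8) = 0.151399 / 0.363475 ≈ 0.4165

0.4165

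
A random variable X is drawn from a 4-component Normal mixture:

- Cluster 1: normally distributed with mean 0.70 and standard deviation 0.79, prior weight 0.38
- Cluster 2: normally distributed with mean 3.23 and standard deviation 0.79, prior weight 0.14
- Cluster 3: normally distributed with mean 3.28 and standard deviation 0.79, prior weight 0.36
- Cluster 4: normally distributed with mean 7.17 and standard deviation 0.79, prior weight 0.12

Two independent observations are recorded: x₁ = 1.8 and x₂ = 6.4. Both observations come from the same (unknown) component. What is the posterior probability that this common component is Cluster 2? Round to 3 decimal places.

Posterior ∝ prior × likelihood, so P(k | x) ∝ π_k f_k(x); normalise over all components.
Since both observations come from the same component, the likelihood for component k is f_k(x₁)·f_k(x₂).
  f_1 = [(1/(0.79·√(2π)))·exp(−(1.8−0.70)²/(2·0.79²)) = 0.504990·exp(-0.96940) = 0.191549] × [2.50508e-12] = 4.79846e-13
  f_2 = [(1/(0.79·√(2π)))·exp(−(1.8−3.23)²/(2·0.79²)) = 0.504990·exp(-1.63828) = 0.0981267] × [0.000161028] = 1.58012e-05
  f_3 = [(1/(0.79·√(2π)))·exp(−(1.8−3.28)²/(2·0.79²)) = 0.504990·exp(-1.75485) = 0.0873298] × [0.000207171] = 1.80922e-05
  f_4 = [(1/(0.79·√(2π)))·exp(−(1.8−7.17)²/(2·0.79²)) = 0.504990·exp(-23.10279) = 4.67595e-11] × [0.314045] = 1.46846e-11
Multiply by the mixture weights:
  π_1·f_1 = 0.38 × 4.79846e-13 = 1.82342e-13
  π_2·f_2 = 0.14 × 1.58012e-05 = 2.21217e-06
  π_3·f_3 = 0.36 × 1.80922e-05 = 6.51319e-06
  π_4·f_4 = 0.12 × 1.46846e-11 = 1.76215e-12
Denominator: 1.82342e-13 + 2.21217e-06 + 6.51319e-06 + 1.76215e-12 = 8.72536e-06
P(Cluster 2 | data) ≈ 0.254

0.254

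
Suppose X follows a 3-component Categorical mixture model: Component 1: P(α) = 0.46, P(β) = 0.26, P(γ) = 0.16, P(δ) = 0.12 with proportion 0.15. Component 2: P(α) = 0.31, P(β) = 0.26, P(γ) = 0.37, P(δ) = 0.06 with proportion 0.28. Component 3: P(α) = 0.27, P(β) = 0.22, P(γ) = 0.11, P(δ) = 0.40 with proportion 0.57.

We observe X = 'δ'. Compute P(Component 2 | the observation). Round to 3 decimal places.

Apply Bayes' rule: the posterior for each component is proportional to its prior times its likelihood at x.
Categorical probabilities:
  L_1 = 0.12
  L_2 = 0.06
  L_3 = 0.4
Unnormalised posteriors:
  P(Z=1)·L_1 = 0.15 × 0.12 = 0.018
  P(Z=2)·L_2 = 0.28 × 0.06 = 0.0168
  P(Z=3)·L_3 = 0.57 × 0.4 = 0.228
Sum: 0.018 + 0.0168 + 0.228 = 0.2628
P(Component 2 | data) = 0.0168 / 0.2628 ≈ 0.064

0.064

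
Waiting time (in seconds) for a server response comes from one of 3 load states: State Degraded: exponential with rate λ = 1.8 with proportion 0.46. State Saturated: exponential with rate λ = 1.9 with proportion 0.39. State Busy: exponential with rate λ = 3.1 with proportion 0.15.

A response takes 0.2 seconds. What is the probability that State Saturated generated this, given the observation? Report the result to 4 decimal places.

P(component k | x) = w_k·f_k(x) / marginal(x), where marginal(x) = Σ_j w_j·f_j(x).
Evaluate each component's likelihood at the observed value:
  f_Degraded = 1.25582
  f_Saturated = 1.29934
  f_Busy = 1.66763
Weight by the priors:
  w_Degraded·f_Degraded = 0.46 × 1.25582 = 0.577676
  w_Saturated·f_Saturated = 0.39 × 1.29934 = 0.506741
  w_Busy·f_Busy = 0.15 × 1.66763 = 0.250144
Normaliser: 0.577676 + 0.506741 + 0.250144 = 1.33456
Responsibility of State Saturated: 0.506741 / 1.33456 ≈ 0.3797

0.3797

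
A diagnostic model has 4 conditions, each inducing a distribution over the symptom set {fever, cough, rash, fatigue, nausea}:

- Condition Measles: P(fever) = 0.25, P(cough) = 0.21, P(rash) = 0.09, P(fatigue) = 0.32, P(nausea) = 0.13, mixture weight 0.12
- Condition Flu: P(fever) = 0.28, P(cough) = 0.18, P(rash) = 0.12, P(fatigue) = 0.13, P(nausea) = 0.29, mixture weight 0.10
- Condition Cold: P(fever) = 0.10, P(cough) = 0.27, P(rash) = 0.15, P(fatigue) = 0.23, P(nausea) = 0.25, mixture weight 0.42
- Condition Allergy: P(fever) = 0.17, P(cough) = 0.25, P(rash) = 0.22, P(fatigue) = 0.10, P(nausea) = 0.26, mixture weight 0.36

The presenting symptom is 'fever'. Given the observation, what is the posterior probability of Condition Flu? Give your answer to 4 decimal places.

Posterior ∝ prior × likelihood, so P(k | x) ∝ P(Z=k) f_k(x); normalise over all components.
Component likelihoods at x = 'fever':
  p_Measles = 0.25
  p_Flu = 0.28
  p_Cold = 0.1
  p_Allergy = 0.17
Weight by the priors:
  P(Z=Measles)·p_Measles = 0.12 × 0.25 = 0.03
  P(Z=Flu)·p_Flu = 0.10 × 0.28 = 0.028
  P(Z=Cold)·p_Cold = 0.42 × 0.1 = 0.042
  P(Z=Allergy)·p_Allergy = 0.36 × 0.17 = 0.0612
Normaliser: 0.03 + 0.028 + 0.042 + 0.0612 = 0.1612
P(Condition Flu | the observation) ≈ 0.1737

0.1737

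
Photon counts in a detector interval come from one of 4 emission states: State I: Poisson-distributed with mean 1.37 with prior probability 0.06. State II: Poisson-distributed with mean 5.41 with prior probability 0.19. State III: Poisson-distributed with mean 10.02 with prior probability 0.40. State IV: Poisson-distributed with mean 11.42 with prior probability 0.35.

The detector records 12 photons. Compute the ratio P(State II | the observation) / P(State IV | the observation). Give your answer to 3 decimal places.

The posterior odds equal the prior odds times the likelihood ratio: (π_i/π_j)·(f_i(x)/f_j(x)).
Evaluate each component's likelihood at the observed value:
  L_I = 2.31914e-08
  L_II = 0.00586809
  L_III = 0.0951579
  L_IV = 0.112723
Odds = (0.19/0.35) × (0.00586809/0.112723) = 0.542857 × 0.0520576 ≈ 0.028

0.028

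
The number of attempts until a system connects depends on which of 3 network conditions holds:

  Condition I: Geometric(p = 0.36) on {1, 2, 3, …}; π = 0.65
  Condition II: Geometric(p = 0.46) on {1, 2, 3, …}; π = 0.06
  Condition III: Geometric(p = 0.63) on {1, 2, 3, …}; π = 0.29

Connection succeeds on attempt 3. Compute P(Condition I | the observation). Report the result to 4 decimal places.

0.7435

Posterior ∝ prior × likelihood, so P(k | x) ∝ P(Z=k) f_k(x); normalise over all components.
Evaluate each component's likelihood at the observed value:
  p_I = 0.36·(1−0.36)^2 = 0.36·0.4096 = 0.147456
  p_II = 0.46·(1−0.46)^2 = 0.46·0.2916 = 0.134136
  p_III = 0.63·(1−0.63)^2 = 0.63·0.1369 = 0.086247
Weight by the priors:
  P(Z=I)·p_I = 0.65 × 0.147456 = 0.0958464
  P(Z=II)·p_II = 0.06 × 0.134136 = 0.00804816
  P(Z=III)·p_III = 0.29 × 0.086247 = 0.0250116
Normaliser: 0.0958464 + 0.00804816 + 0.0250116 = 0.128906
Responsibility of Condition I: 0.0958464 / 0.128906 ≈ 0.7435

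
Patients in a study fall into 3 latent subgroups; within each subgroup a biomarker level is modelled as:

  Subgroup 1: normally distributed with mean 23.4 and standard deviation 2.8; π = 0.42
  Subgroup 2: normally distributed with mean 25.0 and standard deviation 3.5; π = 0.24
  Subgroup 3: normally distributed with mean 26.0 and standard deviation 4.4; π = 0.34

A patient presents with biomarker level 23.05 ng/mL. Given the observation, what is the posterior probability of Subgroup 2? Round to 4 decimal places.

0.2181

P(component k | x) = w_k·f_k(x) / marginal(x), where marginal(x) = Σ_j w_j·f_j(x).
Component likelihoods at x = 23.05 ng/mL:
  f_1 = (1/(2.8·√(2π)))·exp(−(23.05−23.4)²/(2·2.8²)) = 0.142479·exp(-0.00781) = 0.141371
  f_2 = (1/(3.5·√(2π)))·exp(−(23.05−25.0)²/(2·3.5²)) = 0.113984·exp(-0.15520) = 0.0975973
  f_3 = (1/(4.4·√(2π)))·exp(−(23.05−26.0)²/(2·4.4²)) = 0.090669·exp(-0.22475) = 0.0724182
Multiply by the mixture weights:
  w_1·f_1 = 0.42 × 0.141371 = 0.0593757
  w_2·f_2 = 0.24 × 0.0975973 = 0.0234233
  w_3·f_3 = 0.34 × 0.0724182 = 0.0246222
Sum: 0.0593757 + 0.0234233 + 0.0246222 = 0.107421
So the posterior for Subgroup 2 is 0.0234233 / 0.107421 ≈ 0.2181.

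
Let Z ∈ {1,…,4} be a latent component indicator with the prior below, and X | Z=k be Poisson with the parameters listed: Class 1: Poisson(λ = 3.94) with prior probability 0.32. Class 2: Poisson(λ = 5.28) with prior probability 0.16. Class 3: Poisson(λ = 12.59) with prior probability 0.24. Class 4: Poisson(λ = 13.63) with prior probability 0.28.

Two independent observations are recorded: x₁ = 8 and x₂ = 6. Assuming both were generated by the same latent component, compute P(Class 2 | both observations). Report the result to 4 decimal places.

P(component k | x) = P(Z=k)·f_k(x) / marginal(x), where marginal(x) = Σ_j P(Z=j)·f_j(x).
Since both observations come from the same component, the likelihood for component k is f_k(x₁)·f_k(x₂).
  L_1 = [0.028011] × [0.101047] = 0.00283044
  L_2 = [0.0762915] × [0.153248] = 0.0116916
  L_3 = [0.0533234] × [0.0188388] = 0.00100455
  L_4 = [0.0355642] × [0.0107203] = 0.00038126
Unnormalised posteriors:
  P(Z=1)·L_1 = 0.32 × 0.00283044 = 0.00090574
  P(Z=2)·L_2 = 0.16 × 0.0116916 = 0.00187065
  P(Z=3)·L_3 = 0.24 × 0.00100455 = 0.000241092
  P(Z=4)·L_4 = 0.28 × 0.00038126 = 0.000106753
Evidence: 0.00090574 + 0.00187065 + 0.000241092 + 0.000106753 = 0.00312423
P(Class 2 | x₁, x₂) = 0.00187065 / 0.00312423 ≈ 0.5988

0.5988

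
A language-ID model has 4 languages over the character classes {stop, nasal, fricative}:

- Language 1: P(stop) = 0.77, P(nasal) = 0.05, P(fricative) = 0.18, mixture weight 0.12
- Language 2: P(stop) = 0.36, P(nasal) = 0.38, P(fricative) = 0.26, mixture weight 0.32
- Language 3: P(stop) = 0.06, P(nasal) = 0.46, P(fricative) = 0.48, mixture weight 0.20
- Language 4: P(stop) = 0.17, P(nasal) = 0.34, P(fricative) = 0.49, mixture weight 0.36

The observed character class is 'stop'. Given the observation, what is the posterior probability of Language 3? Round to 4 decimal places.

Apply Bayes' rule: the posterior for each component is proportional to its prior times its likelihood at x.
Evaluate each component's likelihood at the observed value:
  f_1 = 0.77
  f_2 = 0.36
  f_3 = 0.06
  f_4 = 0.17
Multiply by the mixture weights:
  π_1·f_1 = 0.12 × 0.77 = 0.0924
  π_2·f_2 = 0.32 × 0.36 = 0.1152
  π_3·f_3 = 0.20 × 0.06 = 0.012
  π_4·f_4 = 0.36 × 0.17 = 0.0612
Marginal: 0.0924 + 0.1152 + 0.012 + 0.0612 = 0.2808
Responsibility of Language 3: 0.012 / 0.2808 ≈ 0.0427

0.0427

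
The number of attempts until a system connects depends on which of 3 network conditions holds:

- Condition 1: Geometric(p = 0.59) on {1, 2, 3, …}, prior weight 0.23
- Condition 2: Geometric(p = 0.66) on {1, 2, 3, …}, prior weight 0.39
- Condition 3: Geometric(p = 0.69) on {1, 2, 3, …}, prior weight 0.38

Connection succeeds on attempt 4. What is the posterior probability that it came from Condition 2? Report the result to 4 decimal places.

Posterior ∝ prior × likelihood, so P(k | x) ∝ π_k f_k(x); normalise over all components.
Component likelihoods at x = 4:
  p_1 = 0.0406634
  p_2 = 0.0259406
  p_3 = 0.0205558
Weight by the priors:
  π_1·p_1 = 0.23 × 0.0406634 = 0.00935258
  π_2·p_2 = 0.39 × 0.0259406 = 0.0101168
  π_3·p_3 = 0.38 × 0.0205558 = 0.0078112
Evidence: 0.00935258 + 0.0101168 + 0.0078112 = 0.0272806
So the posterior for Condition 2 is 0.0101168 / 0.0272806 ≈ 0.3708.

0.3708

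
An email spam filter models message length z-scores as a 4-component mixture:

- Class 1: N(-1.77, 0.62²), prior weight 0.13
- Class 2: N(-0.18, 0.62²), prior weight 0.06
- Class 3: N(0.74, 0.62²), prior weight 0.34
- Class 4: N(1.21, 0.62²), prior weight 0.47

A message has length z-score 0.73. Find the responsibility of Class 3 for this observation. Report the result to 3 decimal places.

0.480

P(component k | x) = w_k·f_k(x) / marginal(x), where marginal(x) = Σ_j w_j·f_j(x).
Normal densities:
  f_1 = (1/(0.62·√(2π)))·exp(−(0.73−-1.77)²/(2·0.62²)) = 0.643455·exp(-8.12955) = 0.000189626
  f_2 = (1/(0.62·√(2π)))·exp(−(0.73−-0.18)²/(2·0.62²)) = 0.643455·exp(-1.07713) = 0.219142
  f_3 = (1/(0.62·√(2π)))·exp(−(0.73−0.74)²/(2·0.62²)) = 0.643455·exp(-0.00013) = 0.643372
  f_4 = (1/(0.62·√(2π)))·exp(−(0.73−1.21)²/(2·0.62²)) = 0.643455·exp(-0.29969) = 0.476832
Prior × likelihood for each component:
  w_1·f_1 = 0.13 × 0.000189626 = 2.46514e-05
  w_2·f_2 = 0.06 × 0.219142 = 0.0131485
  w_3·f_3 = 0.34 × 0.643372 = 0.218746
  w_4·f_4 = 0.47 × 0.476832 = 0.224111
Marginal: 2.46514e-05 + 0.0131485 + 0.218746 + 0.224111 = 0.456031
P(Class 3 | data) = 0.218746 / 0.456031 ≈ 0.480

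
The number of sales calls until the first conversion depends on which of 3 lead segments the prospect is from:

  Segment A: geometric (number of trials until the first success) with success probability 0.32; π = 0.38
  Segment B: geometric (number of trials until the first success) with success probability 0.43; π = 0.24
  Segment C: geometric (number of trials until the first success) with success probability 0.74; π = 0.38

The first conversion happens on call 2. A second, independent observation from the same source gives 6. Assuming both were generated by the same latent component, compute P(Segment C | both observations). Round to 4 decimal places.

The responsibility of component k is w_k f_k(x) divided by Σ_j w_j f_j(x).
Since both observations come from the same component, the likelihood for component k is f_k(x₁)·f_k(x₂).
  L_A = [0.2176] × [0.0465259] = 0.010124
  L_B = [0.2451] × [0.0258728] = 0.00634141
  L_C = [0.1924] × [0.000879222] = 0.000169162
Unnormalised posteriors:
  w_A·L_A = 0.38 × 0.010124 = 0.00384713
  w_B·L_B = 0.24 × 0.00634141 = 0.00152194
  w_C·L_C = 0.38 × 0.000169162 = 6.42817e-05
Denominator: 0.00384713 + 0.00152194 + 6.42817e-05 = 0.00543335
Responsibility of Segment C: 6.42817e-05 / 0.00543335 ≈ 0.0118

0.0118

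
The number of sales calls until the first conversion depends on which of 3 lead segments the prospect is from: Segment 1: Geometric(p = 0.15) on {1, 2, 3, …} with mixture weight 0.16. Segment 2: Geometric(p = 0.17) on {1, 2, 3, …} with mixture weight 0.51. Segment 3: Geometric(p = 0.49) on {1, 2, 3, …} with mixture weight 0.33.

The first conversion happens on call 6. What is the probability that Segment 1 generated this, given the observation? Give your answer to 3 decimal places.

0.211

Posterior ∝ prior × likelihood, so P(k | x) ∝ π_k f_k(x); normalise over all components.
Geometric probabilities:
  p_1 = 0.15·(1−0.15)^5 = 0.15·0.443705 = 0.0665558
  p_2 = 0.17·(1−0.17)^5 = 0.17·0.393904 = 0.0669637
  p_3 = 0.49·(1−0.49)^5 = 0.49·0.0345025 = 0.0169062
Weight by the priors:
  π_1·p_1 = 0.16 × 0.0665558 = 0.0106489
  π_2·p_2 = 0.51 × 0.0669637 = 0.0341515
  π_3·p_3 = 0.33 × 0.0169062 = 0.00557906
Normaliser: 0.0106489 + 0.0341515 + 0.00557906 = 0.0503795
So the posterior for Segment 1 is 0.0106489 / 0.0503795 ≈ 0.211.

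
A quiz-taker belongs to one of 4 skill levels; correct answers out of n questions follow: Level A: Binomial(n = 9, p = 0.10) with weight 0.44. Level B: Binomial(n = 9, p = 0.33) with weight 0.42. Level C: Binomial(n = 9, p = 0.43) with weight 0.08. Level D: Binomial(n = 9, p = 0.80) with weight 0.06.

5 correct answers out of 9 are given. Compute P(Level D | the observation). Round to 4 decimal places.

0.0642

By Bayes' theorem, P(k | x) = P(Z=k) f_k(x) / Σ_j P(Z=j) f_j(x).
Evaluate each component's likelihood at the observed value:
  f_A = 0.000826686
  f_B = 0.0993664
  f_C = 0.195529
  f_D = 0.0660603
Unnormalised posteriors:
  P(Z=A)·f_A = 0.44 × 0.000826686 = 0.000363742
  P(Z=B)·f_B = 0.42 × 0.0993664 = 0.0417339
  P(Z=C)·f_C = 0.08 × 0.195529 = 0.0156424
  P(Z=D)·f_D = 0.06 × 0.0660603 = 0.00396362
Sum: 0.000363742 + 0.0417339 + 0.0156424 + 0.00396362 = 0.0617036
So the posterior for Level D is 0.00396362 / 0.0617036 ≈ 0.0642.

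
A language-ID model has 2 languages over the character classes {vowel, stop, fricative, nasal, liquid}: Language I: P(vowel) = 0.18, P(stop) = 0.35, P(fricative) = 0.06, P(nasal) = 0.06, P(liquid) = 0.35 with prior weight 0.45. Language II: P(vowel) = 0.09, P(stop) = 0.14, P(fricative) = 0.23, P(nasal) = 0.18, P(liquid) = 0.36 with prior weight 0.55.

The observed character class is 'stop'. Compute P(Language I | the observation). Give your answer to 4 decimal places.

0.6716

By Bayes' theorem, P(k | x) = π_k f_k(x) / Σ_j π_j f_j(x).
Categorical probabilities:
  L_I = P(stop | comp) = 0.35
  L_II = P(stop | comp) = 0.14
Unnormalised posteriors:
  π_I·L_I = 0.45 × 0.35 = 0.1575
  π_II·L_II = 0.55 × 0.14 = 0.077
Sum: 0.1575 + 0.077 = 0.2345
P(Language I | data) ≈ 0.6716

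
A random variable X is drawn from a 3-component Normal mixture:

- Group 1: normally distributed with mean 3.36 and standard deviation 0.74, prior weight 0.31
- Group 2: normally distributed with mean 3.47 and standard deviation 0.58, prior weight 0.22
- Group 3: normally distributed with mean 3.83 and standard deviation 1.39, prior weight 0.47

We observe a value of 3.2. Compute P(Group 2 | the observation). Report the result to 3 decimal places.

0.323

Posterior ∝ prior × likelihood, so P(k | x) ∝ P(Z=k) f_k(x); normalise over all components.
Normal densities:
  L_1 = 0.526656
  L_2 = 0.617199
  L_3 = 0.258993
Prior × likelihood for each component:
  P(Z=1)·L_1 = 0.31 × 0.526656 = 0.163263
  P(Z=2)·L_2 = 0.22 × 0.617199 = 0.135784
  P(Z=3)·L_3 = 0.47 × 0.258993 = 0.121727
Normaliser: 0.163263 + 0.135784 + 0.121727 = 0.420774
So the posterior for Group 2 is 0.135784 / 0.420774 ≈ 0.323.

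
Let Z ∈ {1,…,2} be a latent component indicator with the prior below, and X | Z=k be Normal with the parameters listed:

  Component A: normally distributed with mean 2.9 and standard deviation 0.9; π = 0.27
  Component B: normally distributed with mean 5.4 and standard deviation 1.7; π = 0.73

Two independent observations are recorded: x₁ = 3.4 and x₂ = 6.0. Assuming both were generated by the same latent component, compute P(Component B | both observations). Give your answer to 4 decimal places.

The responsibility of component k is P(Z=k) f_k(x) divided by Σ_j P(Z=j) f_j(x).
Since both observations come from the same component, the likelihood for component k is f_k(x₁)·f_k(x₂).
  L_A = [(1/(0.9·√(2π)))·exp(−(3.4−2.9)²/(2·0.9²)) = 0.443269·exp(-0.15432) = 0.37988] × [0.00117595] = 0.000446721
  L_B = [(1/(1.7·√(2π)))·exp(−(3.4−5.4)²/(2·1.7²)) = 0.234672·exp(-0.69204) = 0.117466] × [0.220502] = 0.0259014
Weight by the priors:
  P(Z=A)·L_A = 0.27 × 0.000446721 = 0.000120615
  P(Z=B)·L_B = 0.73 × 0.0259014 = 0.018908
Marginal: 0.000120615 + 0.018908 = 0.0190286
Responsibility of Component B: 0.018908 / 0.0190286 ≈ 0.9937

0.9937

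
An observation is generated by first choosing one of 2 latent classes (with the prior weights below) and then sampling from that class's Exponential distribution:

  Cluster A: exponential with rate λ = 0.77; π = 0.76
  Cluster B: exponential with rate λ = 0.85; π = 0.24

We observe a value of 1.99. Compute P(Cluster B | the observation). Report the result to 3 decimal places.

0.229

By Bayes' theorem, P(k | x) = π_k f_k(x) / Σ_j π_j f_j(x).
Exponential densities:
  L_A = 0.166349
  L_B = 0.156607
Weight by the priors:
  π_A·L_A = 0.76 × 0.166349 = 0.126426
  π_B·L_B = 0.24 × 0.156607 = 0.0375856
Sum: 0.126426 + 0.0375856 = 0.164011
P(Cluster B | data) = 0.0375856 / 0.164011 ≈ 0.229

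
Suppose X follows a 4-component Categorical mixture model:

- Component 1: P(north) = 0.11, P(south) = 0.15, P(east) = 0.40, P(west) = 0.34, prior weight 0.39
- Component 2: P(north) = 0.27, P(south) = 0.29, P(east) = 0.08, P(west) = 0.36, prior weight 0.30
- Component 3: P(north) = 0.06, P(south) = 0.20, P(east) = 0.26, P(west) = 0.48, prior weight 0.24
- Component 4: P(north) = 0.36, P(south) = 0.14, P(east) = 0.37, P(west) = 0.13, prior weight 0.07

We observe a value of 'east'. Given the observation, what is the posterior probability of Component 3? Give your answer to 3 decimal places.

0.233

Apply Bayes' rule: the posterior for each component is proportional to its prior times its likelihood at x.
Evaluate each component's likelihood at the observed value:
  p_1 = P(east | comp) = 0.40
  p_2 = P(east | comp) = 0.08
  p_3 = P(east | comp) = 0.26
  p_4 = P(east | comp) = 0.37
Multiply by the mixture weights:
  P(Z=1)·p_1 = 0.39 × 0.4 = 0.156
  P(Z=2)·p_2 = 0.30 × 0.08 = 0.024
  P(Z=3)·p_3 = 0.24 × 0.26 = 0.0624
  P(Z=4)·p_4 = 0.07 × 0.37 = 0.0259
Marginal: 0.156 + 0.024 + 0.0624 + 0.0259 = 0.2683
Responsibility of Component 3: 0.0624 / 0.2683 ≈ 0.233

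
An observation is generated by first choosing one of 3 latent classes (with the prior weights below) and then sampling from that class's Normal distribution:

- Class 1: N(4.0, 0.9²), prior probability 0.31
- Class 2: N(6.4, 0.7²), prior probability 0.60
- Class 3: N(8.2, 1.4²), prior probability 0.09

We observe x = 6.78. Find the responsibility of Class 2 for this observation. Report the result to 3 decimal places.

0.947

By Bayes' theorem, P(k | x) = w_k f_k(x) / Σ_j w_j f_j(x).
Normal densities:
  p_1 = (1/(0.9·√(2π)))·exp(−(6.78−4.0)²/(2·0.9²)) = 0.443269·exp(-4.77062) = 0.00375677
  p_2 = (1/(0.7·√(2π)))·exp(−(6.78−6.4)²/(2·0.7²)) = 0.569918·exp(-0.14735) = 0.491836
  p_3 = (1/(1.4·√(2π)))·exp(−(6.78−8.2)²/(2·1.4²)) = 0.284959·exp(-0.51439) = 0.170367
Prior × likelihood for each component:
  w_1·p_1 = 0.31 × 0.00375677 = 0.0011646
  w_2·p_2 = 0.60 × 0.491836 = 0.295101
  w_3·p_3 = 0.09 × 0.170367 = 0.0153331
Marginal: 0.0011646 + 0.295101 + 0.0153331 = 0.311599
Responsibility of Class 2: 0.295101 / 0.311599 ≈ 0.947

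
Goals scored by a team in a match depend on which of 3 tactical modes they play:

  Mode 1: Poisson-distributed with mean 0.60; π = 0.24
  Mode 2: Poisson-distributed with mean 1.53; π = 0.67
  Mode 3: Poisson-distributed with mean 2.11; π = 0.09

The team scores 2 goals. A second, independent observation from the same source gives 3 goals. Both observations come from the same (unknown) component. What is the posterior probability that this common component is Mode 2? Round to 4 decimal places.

The responsibility of component k is P(Z=k) f_k(x) divided by Σ_j P(Z=j) f_j(x).
Since both observations come from the same component, the likelihood for component k is f_k(x₁)·f_k(x₂).
  f_1 = [e^(−0.60)·0.60^2/2! = 0.0987861] × [0.0197572] = 0.00195174
  f_2 = [e^(−1.53)·1.53^2/2! = 0.253444] × [0.129257] = 0.0327593
  f_3 = [e^(−2.11)·2.11^2/2! = 0.269882] × [0.189817] = 0.0512281
Unnormalised posteriors:
  P(Z=1)·f_1 = 0.24 × 0.00195174 = 0.000468417
  P(Z=2)·f_2 = 0.67 × 0.0327593 = 0.0219487
  P(Z=3)·f_3 = 0.09 × 0.0512281 = 0.00461053
Evidence: 0.000468417 + 0.0219487 + 0.00461053 = 0.0270277
Responsibility of Mode 2: 0.0219487 / 0.0270277 ≈ 0.8121

0.8121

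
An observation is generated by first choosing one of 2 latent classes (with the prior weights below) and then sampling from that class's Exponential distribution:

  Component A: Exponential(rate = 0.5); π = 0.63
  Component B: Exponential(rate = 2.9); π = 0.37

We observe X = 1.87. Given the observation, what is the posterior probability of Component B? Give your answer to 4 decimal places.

Posterior ∝ prior × likelihood, so P(k | x) ∝ w_k f_k(x); normalise over all components.
Evaluate each component's likelihood at the observed value:
  f_A = 0.5·e^(−0.5·1.87) = 0.5·e^(−0.9350) = 0.196293
  f_B = 2.9·e^(−2.9·1.87) = 2.9·e^(−5.4230) = 0.0128003
Unnormalised posteriors:
  w_A·f_A = 0.63 × 0.196293 = 0.123665
  w_B·f_B = 0.37 × 0.0128003 = 0.0047361
Evidence: 0.123665 + 0.0047361 = 0.128401
Responsibility of Component B: 0.0047361 / 0.128401 ≈ 0.0369

0.0369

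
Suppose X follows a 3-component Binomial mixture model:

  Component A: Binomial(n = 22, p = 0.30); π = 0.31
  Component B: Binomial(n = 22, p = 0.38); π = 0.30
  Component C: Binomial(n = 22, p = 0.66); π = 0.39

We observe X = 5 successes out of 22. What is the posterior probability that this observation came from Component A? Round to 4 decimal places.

0.7137

Apply Bayes' rule: the posterior for each component is proportional to its prior times its likelihood at x.
Component likelihoods at x = 5 successes out of 22:
  L_A = C(22,5)·0.30^5·0.70^17 = 26334·0.00243·0.00232631 = 0.148864
  L_B = C(22,5)·0.38^5·0.62^17 = 26334·0.00792352·0.000295569 = 0.0616728
  L_C = C(22,5)·0.66^5·0.34^17 = 26334·0.125233·1.08428e-08 = 3.57584e-05
Prior × likelihood for each component:
  P(Z=A)·L_A = 0.31 × 0.148864 = 0.0461479
  P(Z=B)·L_B = 0.30 × 0.0616728 = 0.0185018
  P(Z=C)·L_C = 0.39 × 3.57584e-05 = 1.39458e-05
Denominator: 0.0461479 + 0.0185018 + 1.39458e-05 = 0.0646636
Responsibility of Component A: 0.0461479 / 0.0646636 ≈ 0.7137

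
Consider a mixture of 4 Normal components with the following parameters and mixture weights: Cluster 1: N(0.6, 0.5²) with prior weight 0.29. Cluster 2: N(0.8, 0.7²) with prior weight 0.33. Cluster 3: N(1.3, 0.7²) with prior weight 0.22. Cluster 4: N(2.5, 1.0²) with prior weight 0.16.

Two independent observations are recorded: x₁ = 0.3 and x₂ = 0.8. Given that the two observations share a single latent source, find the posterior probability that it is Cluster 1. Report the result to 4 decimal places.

The responsibility of component k is w_k f_k(x) divided by Σ_j w_j f_j(x).
Since both observations come from the same component, the likelihood for component k is f_k(x₁)·f_k(x₂).
  f_1 = [0.666449] × [0.73654] = 0.490867
  f_2 = [0.441593] × [0.569918] = 0.251672
  f_3 = [0.205426] × [0.441593] = 0.0907146
  f_4 = [0.0354746] × [0.0940491] = 0.00333635
Unnormalised posteriors:
  w_1·f_1 = 0.29 × 0.490867 = 0.142351
  w_2·f_2 = 0.33 × 0.251672 = 0.0830517
  w_3·f_3 = 0.22 × 0.0907146 = 0.0199572
  w_4·f_4 = 0.16 × 0.00333635 = 0.000533816
Marginal: 0.142351 + 0.0830517 + 0.0199572 + 0.000533816 = 0.245894
P(Cluster 1 | data) = 0.142351 / 0.245894 ≈ 0.5789

0.5789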